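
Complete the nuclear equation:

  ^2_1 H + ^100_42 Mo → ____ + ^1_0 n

Conserve mass number: 2 + 100 = A + 1, so A = 101.
Conserve atomic number: 1 + 42 = Z + 0, so Z = 43.
Z = 43 is technetium, so the species is ^101_43 Tc.

Tc-101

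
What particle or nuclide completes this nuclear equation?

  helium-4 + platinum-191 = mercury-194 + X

Conserve mass number: 4 + 191 = 194 + A, so A = 1.
Conserve atomic number: 2 + 78 = 80 + Z, so Z = 0.
A = 1 and Z = 0 is neutron — a neutron.

neutron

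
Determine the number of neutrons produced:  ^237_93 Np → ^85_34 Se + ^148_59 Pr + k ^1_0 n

Conserve mass number: 237 = 85 + 148 + k, so k = 237 − 233 = 4.
Check atomic number: 93 = 34 + 59 + 0 = 93. ✓

4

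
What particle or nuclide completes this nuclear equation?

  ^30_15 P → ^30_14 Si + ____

positron

Conserve mass number: 30 = 30 + A, so A = 0.
Conserve atomic number: 15 = 14 + Z, so Z = 1.
A = 0 and Z = 1 is ^0_1 e — a positron.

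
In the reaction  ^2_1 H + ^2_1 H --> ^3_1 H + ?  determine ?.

Conserve mass number: 2 + 2 = 3 + A, so A = 1.
Conserve atomic number: 1 + 1 = 1 + Z, so Z = 1.
A = 1 and Z = 1 is ^1_1 H — a proton.

proton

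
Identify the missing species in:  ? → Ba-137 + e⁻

Conserve mass number: A = 137 + 0, so A = 137.
Conserve atomic number: Z = 56 − 1, so Z = 55.
Z = 55 is caesium, so the species is Cs-137.

Cs-137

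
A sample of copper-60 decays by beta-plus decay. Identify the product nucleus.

Beta-plus decay: mass number changes by +0, atomic number by -1.
A: 60 = 60; Z: 29 − 1 = 28.
Z = 28 is nickel, so the daughter is nickel-60.

Ni-60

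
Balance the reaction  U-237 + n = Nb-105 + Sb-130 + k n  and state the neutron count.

3

Conserve mass number: 238 = 105 + 130 + k, so k = 238 − 235 = 3.
Check atomic number: 92 = 41 + 51 + 0 = 92. ✓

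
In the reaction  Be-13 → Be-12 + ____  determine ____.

neutron

Conserve mass number: 13 = 12 + A, so A = 1.
Conserve atomic number: 4 = 4 + Z, so Z = 0.
A = 1 and Z = 0 is n — a neutron.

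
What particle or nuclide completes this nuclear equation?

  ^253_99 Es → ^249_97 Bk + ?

alpha particle

Conserve mass number: 253 = 249 + A, so A = 4.
Conserve atomic number: 99 = 97 + Z, so Z = 2.
A = 4 and Z = 2 is ^4_2 He — an alpha particle.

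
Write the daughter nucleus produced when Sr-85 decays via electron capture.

Rb-85

Electron capture: mass number changes by +0, atomic number by -1.
A: 85 = 85; Z: 38 − 1 = 37.
Z = 37 is rubidium, so the daughter is Rb-85.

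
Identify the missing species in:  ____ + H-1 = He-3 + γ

Conserve mass number: A + 1 = 3 + 0, so A = 2.
Conserve atomic number: Z + 1 = 2 + 0, so Z = 1.
A = 2 and Z = 1 is H-2 — a deuteron.

deuteron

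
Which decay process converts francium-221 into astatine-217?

ΔA = 217 − 221 = -4; ΔZ = 85 − 87 = -2.
A drops by 4 and Z drops by 2 — the signature of alpha emission.

alpha decay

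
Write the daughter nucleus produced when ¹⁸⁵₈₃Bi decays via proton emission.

Proton emission: mass number changes by -1, atomic number by -1.
A: 185 − 1 = 184; Z: 83 − 1 = 82.
Z = 82 is lead, so the daughter is ¹⁸⁴₈₂Pb.

Pb-184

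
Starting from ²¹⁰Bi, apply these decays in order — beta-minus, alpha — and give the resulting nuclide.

Pb-206

Start: (A, Z) = (210, 83).
After β⁻: (210, 84).
After α: (206, 82).
Z = 82 is lead.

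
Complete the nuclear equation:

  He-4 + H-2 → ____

Conserve mass number: 4 + 2 = A, so A = 6.
Conserve atomic number: 2 + 1 = Z, so Z = 3.
Z = 3 is lithium, so the species is Li-6.

Li-6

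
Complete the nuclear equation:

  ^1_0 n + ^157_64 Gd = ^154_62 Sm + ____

Conserve mass number: 1 + 157 = 154 + A, so A = 4.
Conserve atomic number: 0 + 64 = 62 + Z, so Z = 2.
A = 4 and Z = 2 is ^4_2 He — an alpha particle.

alpha particle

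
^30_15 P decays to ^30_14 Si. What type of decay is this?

ΔA = 30 − 30 = 0; ΔZ = 14 − 15 = -1.
A is unchanged and Z drops by 1 — a proton has become a neutron (β⁺ emission or electron capture).

beta-plus decay or electron capture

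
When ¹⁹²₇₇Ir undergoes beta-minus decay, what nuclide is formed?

Pt-192

Beta-minus decay: mass number changes by +0, atomic number by +1.
A: 192 = 192; Z: 77 + 1 = 78.
Z = 78 is platinum, so the daughter is ¹⁹²₇₈Pt.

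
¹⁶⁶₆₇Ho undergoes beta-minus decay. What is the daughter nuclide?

Beta-minus decay: mass number changes by +0, atomic number by +1.
A: 166 = 166; Z: 67 + 1 = 68.
Z = 68 is erbium, so the daughter is ¹⁶⁶₆₈Er.

Er-166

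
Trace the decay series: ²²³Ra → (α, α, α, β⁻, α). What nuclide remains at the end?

Start: (A, Z) = (223, 88).
After α: (219, 86).
After α: (215, 84).
After α: (211, 82).
After β⁻: (211, 83).
After α: (207, 81).
Z = 81 is thallium.

Tl-207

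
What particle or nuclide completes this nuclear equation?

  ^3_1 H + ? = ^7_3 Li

Conserve mass number: 3 + A = 7, so A = 4.
Conserve atomic number: 1 + Z = 3, so Z = 2.
A = 4 and Z = 2 is ^4_2 He — an alpha particle.

alpha particle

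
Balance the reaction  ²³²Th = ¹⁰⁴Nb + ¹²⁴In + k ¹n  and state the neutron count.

Conserve mass number: 232 = 104 + 124 + k, so k = 232 − 228 = 4.
Check atomic number: 90 = 41 + 49 + 0 = 90. ✓

4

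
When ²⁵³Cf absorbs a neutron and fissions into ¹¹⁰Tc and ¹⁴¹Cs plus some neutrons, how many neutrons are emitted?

Conserve mass number: 254 = 110 + 141 + k, so k = 254 − 251 = 3.
Check atomic number: 98 = 43 + 55 + 0 = 98. ✓

3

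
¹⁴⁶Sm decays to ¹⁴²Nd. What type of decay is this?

alpha decay

ΔA = 142 − 146 = -4; ΔZ = 60 − 62 = -2.
A drops by 4 and Z drops by 2 — the signature of alpha emission.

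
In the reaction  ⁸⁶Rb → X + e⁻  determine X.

Sr-86

Conserve mass number: 86 = A + 0, so A = 86.
Conserve atomic number: 37 = Z − 1, so Z = 38.
Z = 38 is strontium, so the species is ⁸⁶Sr.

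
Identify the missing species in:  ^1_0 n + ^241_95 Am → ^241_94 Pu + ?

Conserve mass number: 1 + 241 = 241 + A, so A = 1.
Conserve atomic number: 0 + 95 = 94 + Z, so Z = 1.
A = 1 and Z = 1 is ^1_1 H — a proton.

proton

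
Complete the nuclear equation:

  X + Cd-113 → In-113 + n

proton

Conserve mass number: A + 113 = 113 + 1, so A = 1.
Conserve atomic number: Z + 48 = 49 + 0, so Z = 1.
A = 1 and Z = 1 is H-1 — a proton.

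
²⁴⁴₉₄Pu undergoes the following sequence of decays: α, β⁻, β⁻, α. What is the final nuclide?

U-236

Start: (A, Z) = (244, 94).
After α: (240, 92).
After β⁻: (240, 93).
After β⁻: (240, 94).
After α: (236, 92).
Z = 92 is uranium.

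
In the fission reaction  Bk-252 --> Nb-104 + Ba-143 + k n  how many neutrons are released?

5

Conserve mass number: 252 = 104 + 143 + k, so k = 252 − 247 = 5.
Check atomic number: 97 = 41 + 56 + 0 = 97. ✓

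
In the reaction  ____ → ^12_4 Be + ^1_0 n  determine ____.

Conserve mass number: A = 12 + 1, so A = 13.
Conserve atomic number: Z = 4 + 0, so Z = 4.
Z = 4 is beryllium, so the species is ^13_4 Be.

Be-13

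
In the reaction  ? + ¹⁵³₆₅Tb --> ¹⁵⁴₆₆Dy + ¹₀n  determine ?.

Conserve mass number: A + 153 = 154 + 1, so A = 2.
Conserve atomic number: Z + 65 = 66 + 0, so Z = 1.
A = 2 and Z = 1 is ²₁H — a deuteron.

deuteron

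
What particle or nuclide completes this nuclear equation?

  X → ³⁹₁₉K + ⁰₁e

Ca-39

Conserve mass number: A = 39 + 0, so A = 39.
Conserve atomic number: Z = 19 + 1, so Z = 20.
Z = 20 is calcium, so the species is ³⁹₂₀Ca.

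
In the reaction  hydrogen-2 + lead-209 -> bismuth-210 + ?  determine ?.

Conserve mass number: 2 + 209 = 210 + A, so A = 1.
Conserve atomic number: 1 + 82 = 83 + Z, so Z = 0.
A = 1 and Z = 0 is neutron — a neutron.

neutron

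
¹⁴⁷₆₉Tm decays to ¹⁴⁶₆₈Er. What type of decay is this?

proton emission

ΔA = 146 − 147 = -1; ΔZ = 68 − 69 = -1.
A drops by 1 and Z drops by 1 — a proton was emitted.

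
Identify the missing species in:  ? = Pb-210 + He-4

Conserve mass number: A = 210 + 4, so A = 214.
Conserve atomic number: Z = 82 + 2, so Z = 84.
Z = 84 is polonium, so the species is Po-214.

Po-214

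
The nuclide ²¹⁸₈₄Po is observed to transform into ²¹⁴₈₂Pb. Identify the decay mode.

alpha decay

ΔA = 214 − 218 = -4; ΔZ = 82 − 84 = -2.
A drops by 4 and Z drops by 2 — the signature of alpha emission.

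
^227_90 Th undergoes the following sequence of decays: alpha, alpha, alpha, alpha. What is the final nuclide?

Pb-211

Start: (A, Z) = (227, 90).
After α: (223, 88).
After α: (219, 86).
After α: (215, 84).
After α: (211, 82).
Z = 82 is lead.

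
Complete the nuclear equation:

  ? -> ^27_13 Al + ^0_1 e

Conserve mass number: A = 27 + 0, so A = 27.
Conserve atomic number: Z = 13 + 1, so Z = 14.
Z = 14 is silicon, so the species is ^27_14 Si.

Si-27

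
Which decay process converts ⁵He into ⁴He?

ΔA = 4 − 5 = -1; ΔZ = 2 − 2 = +0.
A drops by 1 with Z unchanged — a neutron was emitted.

neutron emission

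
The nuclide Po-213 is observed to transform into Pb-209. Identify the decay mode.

alpha decay

ΔA = 209 − 213 = -4; ΔZ = 82 − 84 = -2.
A drops by 4 and Z drops by 2 — the signature of alpha emission.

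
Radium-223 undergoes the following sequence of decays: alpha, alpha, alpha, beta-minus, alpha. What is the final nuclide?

Start: (A, Z) = (223, 88).
After α: (219, 86).
After α: (215, 84).
After α: (211, 82).
After β⁻: (211, 83).
After α: (207, 81).
Z = 81 is thallium.

Tl-207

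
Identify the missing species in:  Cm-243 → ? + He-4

Conserve mass number: 243 = A + 4, so A = 239.
Conserve atomic number: 96 = Z + 2, so Z = 94.
Z = 94 is plutonium, so the species is Pu-239.

Pu-239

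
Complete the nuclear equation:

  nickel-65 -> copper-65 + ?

beta-minus particle

Conserve mass number: 65 = 65 + A, so A = 0.
Conserve atomic number: 28 = 29 + Z, so Z = -1.
A = 0 and Z = -1 is e⁻ — a beta-minus particle.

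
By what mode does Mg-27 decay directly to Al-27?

ΔA = 27 − 27 = 0; ΔZ = 13 − 12 = +1.
A is unchanged and Z rises by 1 — a neutron has become a proton (β⁻ decay).

beta-minus decay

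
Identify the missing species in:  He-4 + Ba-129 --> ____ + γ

Ce-133

Conserve mass number: 4 + 129 = A + 0, so A = 133.
Conserve atomic number: 2 + 56 = Z + 0, so Z = 58.
Z = 58 is cerium, so the species is Ce-133.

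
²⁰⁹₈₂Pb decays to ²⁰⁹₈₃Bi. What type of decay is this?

beta-minus decay

ΔA = 209 − 209 = 0; ΔZ = 83 − 82 = +1.
A is unchanged and Z rises by 1 — a neutron has become a proton (β⁻ decay).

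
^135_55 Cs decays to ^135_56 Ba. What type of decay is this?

beta-minus decay

ΔA = 135 − 135 = 0; ΔZ = 56 − 55 = +1.
A is unchanged and Z rises by 1 — a neutron has become a proton (β⁻ decay).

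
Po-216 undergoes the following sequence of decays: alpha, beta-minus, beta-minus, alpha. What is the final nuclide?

Pb-208

Start: (A, Z) = (216, 84).
After α: (212, 82).
After β⁻: (212, 83).
After β⁻: (212, 84).
After α: (208, 82).
Z = 82 is lead.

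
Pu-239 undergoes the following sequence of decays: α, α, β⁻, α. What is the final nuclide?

Ac-227

Start: (A, Z) = (239, 94).
After α: (235, 92).
After α: (231, 90).
After β⁻: (231, 91).
After α: (227, 89).
Z = 89 is actinium.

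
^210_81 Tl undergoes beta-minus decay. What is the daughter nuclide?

Pb-210

Beta-minus decay: mass number changes by +0, atomic number by +1.
A: 210 = 210; Z: 81 + 1 = 82.
Z = 82 is lead, so the daughter is ^210_82 Pb.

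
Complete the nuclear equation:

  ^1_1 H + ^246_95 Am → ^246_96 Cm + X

neutron

Conserve mass number: 1 + 246 = 246 + A, so A = 1.
Conserve atomic number: 1 + 95 = 96 + Z, so Z = 0.
A = 1 and Z = 0 is ^1_0 n — a neutron.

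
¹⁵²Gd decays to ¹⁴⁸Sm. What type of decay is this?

alpha decay

ΔA = 148 − 152 = -4; ΔZ = 62 − 64 = -2.
A drops by 4 and Z drops by 2 — the signature of alpha emission.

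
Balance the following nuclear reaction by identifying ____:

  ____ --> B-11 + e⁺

C-11

Conserve mass number: A = 11 + 0, so A = 11.
Conserve atomic number: Z = 5 + 1, so Z = 6.
Z = 6 is carbon, so the species is C-11.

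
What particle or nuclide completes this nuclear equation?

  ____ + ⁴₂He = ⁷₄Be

Conserve mass number: A + 4 = 7, so A = 3.
Conserve atomic number: Z + 2 = 4, so Z = 2.
Z = 2 is helium, so the species is ³₂He.

He-3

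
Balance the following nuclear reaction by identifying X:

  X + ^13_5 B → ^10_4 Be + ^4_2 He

proton

Conserve mass number: A + 13 = 10 + 4, so A = 1.
Conserve atomic number: Z + 5 = 4 + 2, so Z = 1.
A = 1 and Z = 1 is ^1_1 H — a proton.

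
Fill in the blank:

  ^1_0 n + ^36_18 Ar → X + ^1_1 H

Conserve mass number: 1 + 36 = A + 1, so A = 36.
Conserve atomic number: 0 + 18 = Z + 1, so Z = 17.
Z = 17 is chlorine, so the species is ^36_17 Cl.

Cl-36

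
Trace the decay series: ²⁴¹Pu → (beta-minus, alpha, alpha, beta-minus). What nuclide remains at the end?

Start: (A, Z) = (241, 94).
After β⁻: (241, 95).
After α: (237, 93).
After α: (233, 91).
After β⁻: (233, 92).
Z = 92 is uranium.

U-233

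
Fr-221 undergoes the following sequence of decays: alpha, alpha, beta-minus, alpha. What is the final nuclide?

Start: (A, Z) = (221, 87).
After α: (217, 85).
After α: (213, 83).
After β⁻: (213, 84).
After α: (209, 82).
Z = 82 is lead.

Pb-209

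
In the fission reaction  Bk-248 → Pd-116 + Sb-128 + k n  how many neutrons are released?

Conserve mass number: 248 = 116 + 128 + k, so k = 248 − 244 = 4.
Check atomic number: 97 = 46 + 51 + 0 = 97. ✓

4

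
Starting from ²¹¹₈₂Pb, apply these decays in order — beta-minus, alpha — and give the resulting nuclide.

Start: (A, Z) = (211, 82).
After β⁻: (211, 83).
After α: (207, 81).
Z = 81 is thallium.

Tl-207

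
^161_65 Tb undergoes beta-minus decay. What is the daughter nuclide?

Beta-minus decay: mass number changes by +0, atomic number by +1.
A: 161 = 161; Z: 65 + 1 = 66.
Z = 66 is dysprosium, so the daughter is ^161_66 Dy.

Dy-161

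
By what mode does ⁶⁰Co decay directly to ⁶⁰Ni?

beta-minus decay

ΔA = 60 − 60 = 0; ΔZ = 28 − 27 = +1.
A is unchanged and Z rises by 1 — a neutron has become a proton (β⁻ decay).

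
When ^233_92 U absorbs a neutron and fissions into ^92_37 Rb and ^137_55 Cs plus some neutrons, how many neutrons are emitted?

5

Conserve mass number: 234 = 92 + 137 + k, so k = 234 − 229 = 5.
Check atomic number: 92 = 37 + 55 + 0 = 92. ✓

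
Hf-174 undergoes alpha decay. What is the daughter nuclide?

Alpha decay: mass number changes by -4, atomic number by -2.
A: 174 − 4 = 170; Z: 72 − 2 = 70.
Z = 70 is ytterbium, so the daughter is Yb-170.

Yb-170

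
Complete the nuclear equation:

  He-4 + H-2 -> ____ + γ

Li-6

Conserve mass number: 4 + 2 = A + 0, so A = 6.
Conserve atomic number: 2 + 1 = Z + 0, so Z = 3.
Z = 3 is lithium, so the species is Li-6.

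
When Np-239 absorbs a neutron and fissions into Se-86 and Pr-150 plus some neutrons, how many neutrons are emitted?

Conserve mass number: 240 = 86 + 150 + k, so k = 240 − 236 = 4.
Check atomic number: 93 = 34 + 59 + 0 = 93. ✓

4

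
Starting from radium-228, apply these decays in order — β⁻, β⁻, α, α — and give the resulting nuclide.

Start: (A, Z) = (228, 88).
After β⁻: (228, 89).
After β⁻: (228, 90).
After α: (224, 88).
After α: (220, 86).
Z = 86 is radon.

Rn-220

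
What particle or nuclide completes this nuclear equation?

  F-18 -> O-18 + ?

positron

Conserve mass number: 18 = 18 + A, so A = 0.
Conserve atomic number: 9 = 8 + Z, so Z = 1.
A = 0 and Z = 1 is e⁺ — a positron.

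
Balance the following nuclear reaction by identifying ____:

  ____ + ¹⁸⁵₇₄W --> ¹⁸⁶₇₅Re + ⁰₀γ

proton

Conserve mass number: A + 185 = 186 + 0, so A = 1.
Conserve atomic number: Z + 74 = 75 + 0, so Z = 1.
A = 1 and Z = 1 is ¹₁H — a proton.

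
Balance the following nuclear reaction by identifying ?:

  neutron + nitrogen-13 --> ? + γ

Conserve mass number: 1 + 13 = A + 0, so A = 14.
Conserve atomic number: 0 + 7 = Z + 0, so Z = 7.
Z = 7 is nitrogen, so the species is nitrogen-14.

N-14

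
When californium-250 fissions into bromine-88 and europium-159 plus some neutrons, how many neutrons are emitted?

Conserve mass number: 250 = 88 + 159 + k, so k = 250 − 247 = 3.
Check atomic number: 98 = 35 + 63 + 0 = 98. ✓

3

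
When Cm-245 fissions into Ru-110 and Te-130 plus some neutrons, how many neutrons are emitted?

5

Conserve mass number: 245 = 110 + 130 + k, so k = 245 − 240 = 5.
Check atomic number: 96 = 44 + 52 + 0 = 96. ✓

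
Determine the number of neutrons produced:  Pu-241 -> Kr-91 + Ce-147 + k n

3

Conserve mass number: 241 = 91 + 147 + k, so k = 241 − 238 = 3.
Check atomic number: 94 = 36 + 58 + 0 = 94. ✓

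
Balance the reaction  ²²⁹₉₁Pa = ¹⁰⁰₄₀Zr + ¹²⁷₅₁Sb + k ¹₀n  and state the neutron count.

Conserve mass number: 229 = 100 + 127 + k, so k = 229 − 227 = 2.
Check atomic number: 91 = 40 + 51 + 0 = 91. ✓

2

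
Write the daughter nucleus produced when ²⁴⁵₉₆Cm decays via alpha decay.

Pu-241

Alpha decay: mass number changes by -4, atomic number by -2.
A: 245 − 4 = 241; Z: 96 − 2 = 94.
Z = 94 is plutonium, so the daughter is ²⁴¹₉₄Pu.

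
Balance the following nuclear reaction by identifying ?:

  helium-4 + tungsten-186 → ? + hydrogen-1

Conserve mass number: 4 + 186 = A + 1, so A = 189.
Conserve atomic number: 2 + 74 = Z + 1, so Z = 75.
Z = 75 is rhenium, so the species is rhenium-189.

Re-189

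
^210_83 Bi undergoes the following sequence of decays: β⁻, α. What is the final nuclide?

Start: (A, Z) = (210, 83).
After β⁻: (210, 84).
After α: (206, 82).
Z = 82 is lead.

Pb-206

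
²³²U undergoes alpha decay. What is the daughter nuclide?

Th-228

Alpha decay: mass number changes by -4, atomic number by -2.
A: 232 − 4 = 228; Z: 92 − 2 = 90.
Z = 90 is thorium, so the daughter is ²²⁸Th.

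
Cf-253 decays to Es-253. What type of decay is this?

beta-minus decay

ΔA = 253 − 253 = 0; ΔZ = 99 − 98 = +1.
A is unchanged and Z rises by 1 — a neutron has become a proton (β⁻ decay).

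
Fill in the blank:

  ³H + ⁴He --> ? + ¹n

Li-6

Conserve mass number: 3 + 4 = A + 1, so A = 6.
Conserve atomic number: 1 + 2 = Z + 0, so Z = 3.
Z = 3 is lithium, so the species is ⁶Li.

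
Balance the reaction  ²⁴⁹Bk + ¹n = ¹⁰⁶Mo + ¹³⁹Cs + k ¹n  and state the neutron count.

Conserve mass number: 250 = 106 + 139 + k, so k = 250 − 245 = 5.
Check atomic number: 97 = 42 + 55 + 0 = 97. ✓

5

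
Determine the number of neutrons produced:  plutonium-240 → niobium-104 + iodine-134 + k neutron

2

Conserve mass number: 240 = 104 + 134 + k, so k = 240 − 238 = 2.
Check atomic number: 94 = 41 + 53 + 0 = 94. ✓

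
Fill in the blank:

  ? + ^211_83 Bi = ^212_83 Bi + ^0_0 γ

Conserve mass number: A + 211 = 212 + 0, so A = 1.
Conserve atomic number: Z + 83 = 83 + 0, so Z = 0.
A = 1 and Z = 0 is ^1_0 n — a neutron.

neutron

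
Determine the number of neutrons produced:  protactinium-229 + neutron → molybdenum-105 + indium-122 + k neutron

3

Conserve mass number: 230 = 105 + 122 + k, so k = 230 − 227 = 3.
Check atomic number: 91 = 42 + 49 + 0 = 91. ✓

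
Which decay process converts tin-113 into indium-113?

beta-plus decay or electron capture

ΔA = 113 − 113 = 0; ΔZ = 49 − 50 = -1.
A is unchanged and Z drops by 1 — a proton has become a neutron (β⁺ emission or electron capture).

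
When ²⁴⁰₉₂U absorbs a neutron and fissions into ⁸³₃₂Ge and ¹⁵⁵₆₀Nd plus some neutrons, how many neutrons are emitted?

3

Conserve mass number: 241 = 83 + 155 + k, so k = 241 − 238 = 3.
Check atomic number: 92 = 32 + 60 + 0 = 92. ✓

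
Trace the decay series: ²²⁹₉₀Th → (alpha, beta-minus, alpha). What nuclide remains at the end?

Start: (A, Z) = (229, 90).
After α: (225, 88).
After β⁻: (225, 89).
After α: (221, 87).
Z = 87 is francium.

Fr-221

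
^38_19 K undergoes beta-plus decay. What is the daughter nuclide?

Beta-plus decay: mass number changes by +0, atomic number by -1.
A: 38 = 38; Z: 19 − 1 = 18.
Z = 18 is argon, so the daughter is ^38_18 Ar.

Ar-38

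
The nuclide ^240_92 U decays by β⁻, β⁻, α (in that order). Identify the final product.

Start: (A, Z) = (240, 92).
After β⁻: (240, 93).
After β⁻: (240, 94).
After α: (236, 92).
Z = 92 is uranium.

U-236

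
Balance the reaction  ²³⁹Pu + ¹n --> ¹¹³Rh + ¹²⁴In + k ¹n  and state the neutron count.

3

Conserve mass number: 240 = 113 + 124 + k, so k = 240 − 237 = 3.
Check atomic number: 94 = 45 + 49 + 0 = 94. ✓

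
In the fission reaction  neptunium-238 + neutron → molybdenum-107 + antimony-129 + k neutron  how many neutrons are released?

3

Conserve mass number: 239 = 107 + 129 + k, so k = 239 − 236 = 3.
Check atomic number: 93 = 42 + 51 + 0 = 93. ✓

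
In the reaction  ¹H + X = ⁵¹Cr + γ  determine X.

V-50

Conserve mass number: 1 + A = 51 + 0, so A = 50.
Conserve atomic number: 1 + Z = 24 + 0, so Z = 23.
Z = 23 is vanadium, so the species is ⁵⁰V.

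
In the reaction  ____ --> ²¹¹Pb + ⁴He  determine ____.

Conserve mass number: A = 211 + 4, so A = 215.
Conserve atomic number: Z = 82 + 2, so Z = 84.
Z = 84 is polonium, so the species is ²¹⁵Po.

Po-215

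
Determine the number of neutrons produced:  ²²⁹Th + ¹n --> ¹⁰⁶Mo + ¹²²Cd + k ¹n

2

Conserve mass number: 230 = 106 + 122 + k, so k = 230 − 228 = 2.
Check atomic number: 90 = 42 + 48 + 0 = 90. ✓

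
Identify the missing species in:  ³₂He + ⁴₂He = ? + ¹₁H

Li-6

Conserve mass number: 3 + 4 = A + 1, so A = 6.
Conserve atomic number: 2 + 2 = Z + 1, so Z = 3.
Z = 3 is lithium, so the species is ⁶₃Li.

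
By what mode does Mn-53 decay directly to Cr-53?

beta-plus decay or electron capture

ΔA = 53 − 53 = 0; ΔZ = 24 − 25 = -1.
A is unchanged and Z drops by 1 — a proton has become a neutron (β⁺ emission or electron capture).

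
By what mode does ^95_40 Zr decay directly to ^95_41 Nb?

beta-minus decay

ΔA = 95 − 95 = 0; ΔZ = 41 − 40 = +1.
A is unchanged and Z rises by 1 — a neutron has become a proton (β⁻ decay).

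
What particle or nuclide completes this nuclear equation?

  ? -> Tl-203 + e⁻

Hg-203

Conserve mass number: A = 203 + 0, so A = 203.
Conserve atomic number: Z = 81 − 1, so Z = 80.
Z = 80 is mercury, so the species is Hg-203.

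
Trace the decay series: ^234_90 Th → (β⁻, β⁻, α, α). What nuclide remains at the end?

Start: (A, Z) = (234, 90).
After β⁻: (234, 91).
After β⁻: (234, 92).
After α: (230, 90).
After α: (226, 88).
Z = 88 is radium.

Ra-226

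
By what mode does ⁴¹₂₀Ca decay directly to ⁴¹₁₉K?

ΔA = 41 − 41 = 0; ΔZ = 19 − 20 = -1.
A is unchanged and Z drops by 1 — a proton has become a neutron (β⁺ emission or electron capture).

beta-plus decay or electron capture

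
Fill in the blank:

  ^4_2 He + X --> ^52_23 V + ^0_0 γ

Sc-48

Conserve mass number: 4 + A = 52 + 0, so A = 48.
Conserve atomic number: 2 + Z = 23 + 0, so Z = 21.
Z = 21 is scandium, so the species is ^48_21 Sc.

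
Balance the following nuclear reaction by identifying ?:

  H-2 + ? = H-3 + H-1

Conserve mass number: 2 + A = 3 + 1, so A = 2.
Conserve atomic number: 1 + Z = 1 + 1, so Z = 1.
A = 2 and Z = 1 is H-2 — a deuteron.

deuteron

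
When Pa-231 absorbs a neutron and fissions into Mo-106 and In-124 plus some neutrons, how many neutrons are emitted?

2

Conserve mass number: 232 = 106 + 124 + k, so k = 232 − 230 = 2.
Check atomic number: 91 = 42 + 49 + 0 = 91. ✓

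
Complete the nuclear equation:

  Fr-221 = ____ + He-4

At-217

Conserve mass number: 221 = A + 4, so A = 217.
Conserve atomic number: 87 = Z + 2, so Z = 85.
Z = 85 is astatine, so the species is At-217.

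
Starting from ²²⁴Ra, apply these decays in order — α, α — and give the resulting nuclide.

Po-216

Start: (A, Z) = (224, 88).
After α: (220, 86).
After α: (216, 84).
Z = 84 is polonium.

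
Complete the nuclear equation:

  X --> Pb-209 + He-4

Conserve mass number: A = 209 + 4, so A = 213.
Conserve atomic number: Z = 82 + 2, so Z = 84.
Z = 84 is polonium, so the species is Po-213.

Po-213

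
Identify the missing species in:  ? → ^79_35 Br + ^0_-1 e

Conserve mass number: A = 79 + 0, so A = 79.
Conserve atomic number: Z = 35 − 1, so Z = 34.
Z = 34 is selenium, so the species is ^79_34 Se.

Se-79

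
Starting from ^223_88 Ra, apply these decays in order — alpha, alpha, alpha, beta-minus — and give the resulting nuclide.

Start: (A, Z) = (223, 88).
After α: (219, 86).
After α: (215, 84).
After α: (211, 82).
After β⁻: (211, 83).
Z = 83 is bismuth.

Bi-211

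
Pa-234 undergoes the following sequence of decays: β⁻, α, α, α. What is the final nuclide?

Start: (A, Z) = (234, 91).
After β⁻: (234, 92).
After α: (230, 90).
After α: (226, 88).
After α: (222, 86).
Z = 86 is radon.

Rn-222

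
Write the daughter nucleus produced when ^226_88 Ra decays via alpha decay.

Rn-222

Alpha decay: mass number changes by -4, atomic number by -2.
A: 226 − 4 = 222; Z: 88 − 2 = 86.
Z = 86 is radon, so the daughter is ^222_86 Rn.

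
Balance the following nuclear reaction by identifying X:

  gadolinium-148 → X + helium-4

Conserve mass number: 148 = A + 4, so A = 144.
Conserve atomic number: 64 = Z + 2, so Z = 62.
Z = 62 is samarium, so the species is samarium-144.

Sm-144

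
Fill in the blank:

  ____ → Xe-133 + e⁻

Conserve mass number: A = 133 + 0, so A = 133.
Conserve atomic number: Z = 54 − 1, so Z = 53.
Z = 53 is iodine, so the species is I-133.

I-133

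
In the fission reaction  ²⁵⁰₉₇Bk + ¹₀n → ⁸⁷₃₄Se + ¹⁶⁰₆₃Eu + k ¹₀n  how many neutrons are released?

Conserve mass number: 251 = 87 + 160 + k, so k = 251 − 247 = 4.
Check atomic number: 97 = 34 + 63 + 0 = 97. ✓

4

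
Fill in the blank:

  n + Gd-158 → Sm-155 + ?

alpha particle

Conserve mass number: 1 + 158 = 155 + A, so A = 4.
Conserve atomic number: 0 + 64 = 62 + Z, so Z = 2.
A = 4 and Z = 2 is He-4 — an alpha particle.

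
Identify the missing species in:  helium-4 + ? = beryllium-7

Conserve mass number: 4 + A = 7, so A = 3.
Conserve atomic number: 2 + Z = 4, so Z = 2.
Z = 2 is helium, so the species is helium-3.

He-3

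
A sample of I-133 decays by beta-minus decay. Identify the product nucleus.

Beta-minus decay: mass number changes by +0, atomic number by +1.
A: 133 = 133; Z: 53 + 1 = 54.
Z = 54 is xenon, so the daughter is Xe-133.

Xe-133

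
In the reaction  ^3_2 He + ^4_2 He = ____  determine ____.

Be-7

Conserve mass number: 3 + 4 = A, so A = 7.
Conserve atomic number: 2 + 2 = Z, so Z = 4.
Z = 4 is beryllium, so the species is ^7_4 Be.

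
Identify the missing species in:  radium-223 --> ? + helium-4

Conserve mass number: 223 = A + 4, so A = 219.
Conserve atomic number: 88 = Z + 2, so Z = 86.
Z = 86 is radon, so the species is radon-219.

Rn-219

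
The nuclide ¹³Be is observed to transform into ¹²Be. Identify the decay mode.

neutron emission

ΔA = 12 − 13 = -1; ΔZ = 4 − 4 = +0.
A drops by 1 with Z unchanged — a neutron was emitted.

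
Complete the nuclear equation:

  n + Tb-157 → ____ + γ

Conserve mass number: 1 + 157 = A + 0, so A = 158.
Conserve atomic number: 0 + 65 = Z + 0, so Z = 65.
Z = 65 is terbium, so the species is Tb-158.

Tb-158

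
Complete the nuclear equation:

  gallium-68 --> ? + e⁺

Zn-68

Conserve mass number: 68 = A + 0, so A = 68.
Conserve atomic number: 31 = Z + 1, so Z = 30.
Z = 30 is zinc, so the species is zinc-68.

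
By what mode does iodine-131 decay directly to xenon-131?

ΔA = 131 − 131 = 0; ΔZ = 54 − 53 = +1.
A is unchanged and Z rises by 1 — a neutron has become a proton (β⁻ decay).

beta-minus decay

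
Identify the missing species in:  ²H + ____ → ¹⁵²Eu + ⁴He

Conserve mass number: 2 + A = 152 + 4, so A = 154.
Conserve atomic number: 1 + Z = 63 + 2, so Z = 64.
Z = 64 is gadolinium, so the species is ¹⁵⁴Gd.

Gd-154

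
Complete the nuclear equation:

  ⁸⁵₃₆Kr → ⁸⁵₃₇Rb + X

beta-minus particle

Conserve mass number: 85 = 85 + A, so A = 0.
Conserve atomic number: 36 = 37 + Z, so Z = -1.
A = 0 and Z = -1 is ⁰₋₁e — a beta-minus particle.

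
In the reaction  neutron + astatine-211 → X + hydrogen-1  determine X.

Conserve mass number: 1 + 211 = A + 1, so A = 211.
Conserve atomic number: 0 + 85 = Z + 1, so Z = 84.
Z = 84 is polonium, so the species is polonium-211.

Po-211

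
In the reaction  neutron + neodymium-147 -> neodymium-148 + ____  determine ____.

Conserve mass number: 1 + 147 = 148 + A, so A = 0.
Conserve atomic number: 0 + 60 = 60 + Z, so Z = 0.
A = 0 and Z = 0 is γ — a gamma ray.

gamma ray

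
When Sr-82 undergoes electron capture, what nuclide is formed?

Electron capture: mass number changes by +0, atomic number by -1.
A: 82 = 82; Z: 38 − 1 = 37.
Z = 37 is rubidium, so the daughter is Rb-82.

Rb-82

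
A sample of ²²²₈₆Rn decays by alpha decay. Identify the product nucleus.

Po-218

Alpha decay: mass number changes by -4, atomic number by -2.
A: 222 − 4 = 218; Z: 86 − 2 = 84.
Z = 84 is polonium, so the daughter is ²¹⁸₈₄Po.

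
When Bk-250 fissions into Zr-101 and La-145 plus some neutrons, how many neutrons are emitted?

4

Conserve mass number: 250 = 101 + 145 + k, so k = 250 − 246 = 4.
Check atomic number: 97 = 40 + 57 + 0 = 97. ✓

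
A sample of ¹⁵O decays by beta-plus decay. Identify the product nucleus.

N-15

Beta-plus decay: mass number changes by +0, atomic number by -1.
A: 15 = 15; Z: 8 − 1 = 7.
Z = 7 is nitrogen, so the daughter is ¹⁵N.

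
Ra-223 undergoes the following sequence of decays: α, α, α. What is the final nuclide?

Start: (A, Z) = (223, 88).
After α: (219, 86).
After α: (215, 84).
After α: (211, 82).
Z = 82 is lead.

Pb-211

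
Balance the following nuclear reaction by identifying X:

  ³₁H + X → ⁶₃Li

He-3

Conserve mass number: 3 + A = 6, so A = 3.
Conserve atomic number: 1 + Z = 3, so Z = 2.
Z = 2 is helium, so the species is ³₂He.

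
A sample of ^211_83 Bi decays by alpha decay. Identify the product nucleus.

Tl-207

Alpha decay: mass number changes by -4, atomic number by -2.
A: 211 − 4 = 207; Z: 83 − 2 = 81.
Z = 81 is thallium, so the daughter is ^207_81 Tl.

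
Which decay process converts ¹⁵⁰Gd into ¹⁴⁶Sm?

alpha decay

ΔA = 146 − 150 = -4; ΔZ = 62 − 64 = -2.
A drops by 4 and Z drops by 2 — the signature of alpha emission.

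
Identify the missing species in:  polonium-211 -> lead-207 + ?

alpha particle

Conserve mass number: 211 = 207 + A, so A = 4.
Conserve atomic number: 84 = 82 + Z, so Z = 2.
A = 4 and Z = 2 is helium-4 — an alpha particle.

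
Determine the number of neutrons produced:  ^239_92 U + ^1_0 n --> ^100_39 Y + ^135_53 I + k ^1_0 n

Conserve mass number: 240 = 100 + 135 + k, so k = 240 − 235 = 5.
Check atomic number: 92 = 39 + 53 + 0 = 92. ✓

5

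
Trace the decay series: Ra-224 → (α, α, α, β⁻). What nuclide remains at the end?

Bi-212

Start: (A, Z) = (224, 88).
After α: (220, 86).
After α: (216, 84).
After α: (212, 82).
After β⁻: (212, 83).
Z = 83 is bismuth.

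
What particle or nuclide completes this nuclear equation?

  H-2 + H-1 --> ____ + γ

Conserve mass number: 2 + 1 = A + 0, so A = 3.
Conserve atomic number: 1 + 1 = Z + 0, so Z = 2.
Z = 2 is helium, so the species is He-3.

He-3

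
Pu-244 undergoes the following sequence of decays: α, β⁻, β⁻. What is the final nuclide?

Start: (A, Z) = (244, 94).
After α: (240, 92).
After β⁻: (240, 93).
After β⁻: (240, 94).
Z = 94 is plutonium.

Pu-240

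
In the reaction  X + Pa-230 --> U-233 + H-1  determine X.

Conserve mass number: A + 230 = 233 + 1, so A = 4.
Conserve atomic number: Z + 91 = 92 + 1, so Z = 2.
A = 4 and Z = 2 is He-4 — an alpha particle.

alpha particle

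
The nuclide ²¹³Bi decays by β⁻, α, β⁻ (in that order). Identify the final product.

Start: (A, Z) = (213, 83).
After β⁻: (213, 84).
After α: (209, 82).
After β⁻: (209, 83).
Z = 83 is bismuth.

Bi-209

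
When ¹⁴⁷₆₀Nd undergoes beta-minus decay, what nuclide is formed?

Beta-minus decay: mass number changes by +0, atomic number by +1.
A: 147 = 147; Z: 60 + 1 = 61.
Z = 61 is promethium, so the daughter is ¹⁴⁷₆₁Pm.

Pm-147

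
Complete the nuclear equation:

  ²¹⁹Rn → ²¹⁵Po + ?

Conserve mass number: 219 = 215 + A, so A = 4.
Conserve atomic number: 86 = 84 + Z, so Z = 2.
A = 4 and Z = 2 is ⁴He — an alpha particle.

alpha particle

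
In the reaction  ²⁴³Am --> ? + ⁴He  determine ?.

Conserve mass number: 243 = A + 4, so A = 239.
Conserve atomic number: 95 = Z + 2, so Z = 93.
Z = 93 is neptunium, so the species is ²³⁹Np.

Np-239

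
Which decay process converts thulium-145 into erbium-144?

ΔA = 144 − 145 = -1; ΔZ = 68 − 69 = -1.
A drops by 1 and Z drops by 1 — a proton was emitted.

proton emission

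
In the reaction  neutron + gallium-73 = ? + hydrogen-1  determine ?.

Zn-73

Conserve mass number: 1 + 73 = A + 1, so A = 73.
Conserve atomic number: 0 + 31 = Z + 1, so Z = 30.
Z = 30 is zinc, so the species is zinc-73.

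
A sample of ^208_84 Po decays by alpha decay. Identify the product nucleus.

Alpha decay: mass number changes by -4, atomic number by -2.
A: 208 − 4 = 204; Z: 84 − 2 = 82.
Z = 82 is lead, so the daughter is ^204_82 Pb.

Pb-204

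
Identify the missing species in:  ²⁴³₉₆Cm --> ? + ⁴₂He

Conserve mass number: 243 = A + 4, so A = 239.
Conserve atomic number: 96 = Z + 2, so Z = 94.
Z = 94 is plutonium, so the species is ²³⁹₉₄Pu.

Pu-239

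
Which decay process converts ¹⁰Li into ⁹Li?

ΔA = 9 − 10 = -1; ΔZ = 3 − 3 = +0.
A drops by 1 with Z unchanged — a neutron was emitted.

neutron emission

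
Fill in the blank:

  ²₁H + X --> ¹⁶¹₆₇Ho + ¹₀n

Conserve mass number: 2 + A = 161 + 1, so A = 160.
Conserve atomic number: 1 + Z = 67 + 0, so Z = 66.
Z = 66 is dysprosium, so the species is ¹⁶⁰₆₆Dy.

Dy-160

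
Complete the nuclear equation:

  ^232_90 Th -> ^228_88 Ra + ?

Conserve mass number: 232 = 228 + A, so A = 4.
Conserve atomic number: 90 = 88 + Z, so Z = 2.
A = 4 and Z = 2 is ^4_2 He — an alpha particle.

alpha particle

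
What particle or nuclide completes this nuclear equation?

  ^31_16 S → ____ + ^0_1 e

P-31

Conserve mass number: 31 = A + 0, so A = 31.
Conserve atomic number: 16 = Z + 1, so Z = 15.
Z = 15 is phosphorus, so the species is ^31_15 P.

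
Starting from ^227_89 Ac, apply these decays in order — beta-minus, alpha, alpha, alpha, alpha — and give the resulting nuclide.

Pb-211

Start: (A, Z) = (227, 89).
After β⁻: (227, 90).
After α: (223, 88).
After α: (219, 86).
After α: (215, 84).
After α: (211, 82).
Z = 82 is lead.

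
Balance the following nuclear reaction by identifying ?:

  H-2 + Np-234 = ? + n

Conserve mass number: 2 + 234 = A + 1, so A = 235.
Conserve atomic number: 1 + 93 = Z + 0, so Z = 94.
Z = 94 is plutonium, so the species is Pu-235.

Pu-235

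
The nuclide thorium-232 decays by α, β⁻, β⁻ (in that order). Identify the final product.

Start: (A, Z) = (232, 90).
After α: (228, 88).
After β⁻: (228, 89).
After β⁻: (228, 90).
Z = 90 is thorium.

Th-228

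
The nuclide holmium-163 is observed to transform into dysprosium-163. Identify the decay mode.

ΔA = 163 − 163 = 0; ΔZ = 66 − 67 = -1.
A is unchanged and Z drops by 1 — a proton has become a neutron (β⁺ emission or electron capture).

beta-plus decay or electron capture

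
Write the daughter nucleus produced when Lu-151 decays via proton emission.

Yb-150

Proton emission: mass number changes by -1, atomic number by -1.
A: 151 − 1 = 150; Z: 71 − 1 = 70.
Z = 70 is ytterbium, so the daughter is Yb-150.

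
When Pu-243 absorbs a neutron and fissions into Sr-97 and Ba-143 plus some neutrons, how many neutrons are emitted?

Conserve mass number: 244 = 97 + 143 + k, so k = 244 − 240 = 4.
Check atomic number: 94 = 38 + 56 + 0 = 94. ✓

4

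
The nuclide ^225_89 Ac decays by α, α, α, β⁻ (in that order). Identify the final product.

Po-213

Start: (A, Z) = (225, 89).
After α: (221, 87).
After α: (217, 85).
After α: (213, 83).
After β⁻: (213, 84).
Z = 84 is polonium.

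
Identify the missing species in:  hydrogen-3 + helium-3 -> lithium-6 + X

Conserve mass number: 3 + 3 = 6 + A, so A = 0.
Conserve atomic number: 1 + 2 = 3 + Z, so Z = 0.
A = 0 and Z = 0 is γ — a gamma ray.

gamma ray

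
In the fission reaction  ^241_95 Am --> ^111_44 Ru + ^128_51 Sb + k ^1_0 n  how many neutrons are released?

2

Conserve mass number: 241 = 111 + 128 + k, so k = 241 − 239 = 2.
Check atomic number: 95 = 44 + 51 + 0 = 95. ✓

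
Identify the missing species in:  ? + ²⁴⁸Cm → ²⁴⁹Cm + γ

Conserve mass number: A + 248 = 249 + 0, so A = 1.
Conserve atomic number: Z + 96 = 96 + 0, so Z = 0.
A = 1 and Z = 0 is ¹n — a neutron.

neutron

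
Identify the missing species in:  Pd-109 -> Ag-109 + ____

beta-minus particle

Conserve mass number: 109 = 109 + A, so A = 0.
Conserve atomic number: 46 = 47 + Z, so Z = -1.
A = 0 and Z = -1 is e⁻ — a beta-minus particle.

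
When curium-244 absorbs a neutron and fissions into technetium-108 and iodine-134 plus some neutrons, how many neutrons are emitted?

3

Conserve mass number: 245 = 108 + 134 + k, so k = 245 − 242 = 3.
Check atomic number: 96 = 43 + 53 + 0 = 96. ✓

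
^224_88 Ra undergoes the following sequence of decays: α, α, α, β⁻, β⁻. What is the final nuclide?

Start: (A, Z) = (224, 88).
After α: (220, 86).
After α: (216, 84).
After α: (212, 82).
After β⁻: (212, 83).
After β⁻: (212, 84).
Z = 84 is polonium.

Po-212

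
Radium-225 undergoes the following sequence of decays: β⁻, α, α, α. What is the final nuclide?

Bi-213

Start: (A, Z) = (225, 88).
After β⁻: (225, 89).
After α: (221, 87).
After α: (217, 85).
After α: (213, 83).
Z = 83 is bismuth.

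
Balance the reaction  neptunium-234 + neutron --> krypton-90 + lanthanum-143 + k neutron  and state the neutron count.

Conserve mass number: 235 = 90 + 143 + k, so k = 235 − 233 = 2.
Check atomic number: 93 = 36 + 57 + 0 = 93. ✓

2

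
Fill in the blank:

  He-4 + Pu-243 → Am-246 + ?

proton

Conserve mass number: 4 + 243 = 246 + A, so A = 1.
Conserve atomic number: 2 + 94 = 95 + Z, so Z = 1.
A = 1 and Z = 1 is H-1 — a proton.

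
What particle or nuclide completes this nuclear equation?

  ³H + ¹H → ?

Conserve mass number: 3 + 1 = A, so A = 4.
Conserve atomic number: 1 + 1 = Z, so Z = 2.
A = 4 and Z = 2 is ⁴He — an alpha particle.

He-4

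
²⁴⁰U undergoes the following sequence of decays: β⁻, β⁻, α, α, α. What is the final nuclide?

Ra-228

Start: (A, Z) = (240, 92).
After β⁻: (240, 93).
After β⁻: (240, 94).
After α: (236, 92).
After α: (232, 90).
After α: (228, 88).
Z = 88 is radium.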